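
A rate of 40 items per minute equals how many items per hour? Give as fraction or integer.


Converting from per minute to per hour
Rate = 40 items per minute
Multiply by 60: 40 * 60
= 2400 items per hour

2400


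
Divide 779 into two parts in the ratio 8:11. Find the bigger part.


Total parts = 8 + 11 = 19
Value per part = 779 / 19 = 41
First share = 8 * 41 = 328
Second share = 11 * 41 = 451
Larger share = 451

451


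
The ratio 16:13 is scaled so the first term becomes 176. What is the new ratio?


Original ratio: 16:13
First term target: 176
Scale factor = 176 / 16 = 11
Multiply second term: 13 * 11 = 143
Equivalent ratio = 176:143

176:143


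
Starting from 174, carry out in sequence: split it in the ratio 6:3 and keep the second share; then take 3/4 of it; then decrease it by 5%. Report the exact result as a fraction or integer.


Start with 174.
Step 1: Split 6:3, second share = 174 * 3/9 = 58
Step 2: Take 3/4: 58 * 3/4 = 87/2
Step 3: Decrease by 5%: 87/2 * 95/100 = 1653/40
Final result = 1653/40

1653/40


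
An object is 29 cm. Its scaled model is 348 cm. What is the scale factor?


Original length = 29 cm
Scaled length = 348 cm
Scale factor = 348 / 29
= 12

12


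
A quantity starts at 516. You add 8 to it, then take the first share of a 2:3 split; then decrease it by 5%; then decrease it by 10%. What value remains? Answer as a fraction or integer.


Start with 516.
Step 1: Add 8: 516+8=524; split 2:3 first = 524*2/5 = 1048/5
Step 2: Decrease by 5%: 1048/5 * 95/100 = 4978/25
Step 3: Decrease by 10%: 4978/25 * 90/100 = 22401/125
Final result = 22401/125

22401/125


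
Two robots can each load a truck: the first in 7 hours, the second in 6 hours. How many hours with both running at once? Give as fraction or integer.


Rate of A = 1/7 job per hour
Rate of B = 1/6 job per hour
Combined rate = 1/7 + 1/6
Find common denominator: (6 + 7)/(7*6) = 13/42
Combined rate = 13/42 job per hour
Time together = 1 / (13/42) = 42/13 hours

42/13


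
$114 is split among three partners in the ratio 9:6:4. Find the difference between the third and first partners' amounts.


Total parts = 9 + 6 + 4 = 19
Value per part = 114 / 19 = 6
Shares: 9*6=54, 6*6=36, 4*6=24
Third share = 24, first share = 54
Difference = |24 - 54| = 30

30


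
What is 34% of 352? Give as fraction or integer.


Compute 34% of 352
Convert percentage: 34% = 34/100
Multiply: 352 * 34/100
= 11968/100
= 2992/25

2992/25


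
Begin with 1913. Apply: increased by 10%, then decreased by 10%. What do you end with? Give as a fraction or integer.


Start: 1913
Step 1: increase by 10% => multiply by 110/100
  1913 * 110/100 = 21043/10
Step 2: decrease by 10% => multiply by 90/100
  21043/10 * 90/100 = 189387/100
Final value = 189387/100

189387/100


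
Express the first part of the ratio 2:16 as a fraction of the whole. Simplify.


Total parts = 2 + 16 = 18
First part fraction = 2/18
Simplify: 2/18 = 1/9

1/9


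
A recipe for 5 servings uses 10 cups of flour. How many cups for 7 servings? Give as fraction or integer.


Original: 10 cups for 5 servings
Target servings = 7
Scaling factor = 7/5
New amount = 10 * 7/5
= 70/5
= 14 cups

14


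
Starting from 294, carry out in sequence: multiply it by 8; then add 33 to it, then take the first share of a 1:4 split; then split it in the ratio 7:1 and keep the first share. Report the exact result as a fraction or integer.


Start with 294.
Step 1: Multiply by 8: 294 * 8 = 2352
Step 2: Add 33: 2352+33=2385; split 1:4 first = 2385*1/5 = 477
Step 3: Split 7:1, first share = 477 * 7/8 = 3339/8
Final result = 3339/8

3339/8


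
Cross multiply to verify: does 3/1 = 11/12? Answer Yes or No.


Cross multiply to check 3/1 = 11/12
Left cross product: 3 * 12 = 36
Right cross product: 1 * 11 = 11
36 != 11
Not equal, so proportions differ => No

No


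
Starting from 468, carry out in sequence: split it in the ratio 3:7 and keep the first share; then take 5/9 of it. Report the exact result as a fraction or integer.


Start with 468.
Step 1: Split 3:7, first share = 468 * 3/10 = 702/5
Step 2: Take 5/9: 702/5 * 5/9 = 78
Final result = 78

78


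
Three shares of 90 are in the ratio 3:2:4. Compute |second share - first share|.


Total parts = 3 + 2 + 4 = 9
Value per part = 90 / 9 = 10
Shares: 3*10=30, 2*10=20, 4*10=40
Second share = 20, first share = 30
Difference = |20 - 30| = 10

10


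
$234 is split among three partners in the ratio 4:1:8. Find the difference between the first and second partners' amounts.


Total parts = 4 + 1 + 8 = 13
Value per part = 234 / 13 = 18
Shares: 4*18=72, 1*18=18, 8*18=144
First share = 72, second share = 18
Difference = |72 - 18| = 54

54


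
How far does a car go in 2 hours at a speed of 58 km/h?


Using distance = speed * time
Speed = 58 km/h
Time = 2 hours
Distance = 58 * 2
= 116 km

116


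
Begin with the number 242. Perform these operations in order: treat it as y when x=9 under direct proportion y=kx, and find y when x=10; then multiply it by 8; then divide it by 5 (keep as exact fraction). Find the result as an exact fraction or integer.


Start with 242.
Step 1: Direct prop: k = (242)/9; new y = k*10 = 242*10/9 = 2420/9
Step 2: Multiply by 8: 2420/9 * 8 = 19360/9
Step 3: Divide by 5: 19360/9 / 5 = 3872/9
Final result = 3872/9

3872/9


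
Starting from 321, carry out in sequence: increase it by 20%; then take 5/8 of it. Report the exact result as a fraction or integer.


Start with 321.
Step 1: Increase by 20%: 321 * 120/100 = 1926/5
Step 2: Take 5/8: 1926/5 * 5/8 = 963/4
Final result = 963/4

963/4


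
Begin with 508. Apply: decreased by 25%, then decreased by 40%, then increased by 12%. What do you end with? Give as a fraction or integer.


Start: 508
Step 1: decrease by 25% => multiply by 75/100
  508 * 75/100 = 381
Step 2: decrease by 40% => multiply by 60/100
  381 * 60/100 = 1143/5
Step 3: increase by 12% => multiply by 112/100
  1143/5 * 112/100 = 32004/125
Final value = 32004/125

32004/125


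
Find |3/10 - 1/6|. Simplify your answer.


Simplify: 3/10 = 3/10 and 1/6 = 1/6
Find common denominator: LCD = 30
Convert: 9/30 and 5/30
Difference = |9 - 5|/30 = 4/30
Simplified = 2/15

2/15


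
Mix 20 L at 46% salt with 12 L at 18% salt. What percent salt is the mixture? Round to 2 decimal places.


Solute in mixture 1 = 46% of 20 L = 20*46/100 = 46/5 L
Solute in mixture 2 = 18% of 12 L = 12*18/100 = 54/25 L
Total solute = 46/5 + 54/25 = 284/25 L
Total volume = 20 + 12 = 32 L
Final concentration = 284/25/32 * 100 = 35.50%

35.50


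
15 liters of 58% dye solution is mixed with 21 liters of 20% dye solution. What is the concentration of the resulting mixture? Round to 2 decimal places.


Solute in mixture 1 = 58% of 15 L = 15*58/100 = 87/10 L
Solute in mixture 2 = 20% of 21 L = 21*20/100 = 21/5 L
Total solute = 87/10 + 21/5 = 129/10 L
Total volume = 15 + 21 = 36 L
Final concentration = 129/10/36 * 100 = 35.83%

35.83


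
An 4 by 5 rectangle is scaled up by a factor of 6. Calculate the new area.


Original dimensions: 4 x 5
Enlargement factor = 6
New width = 4 * 6 = 24
New height = 5 * 6 = 30
New area = 24 * 30 = 720

720


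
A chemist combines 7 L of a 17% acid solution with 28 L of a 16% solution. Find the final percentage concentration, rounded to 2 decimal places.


Solute in mixture 1 = 17% of 7 L = 7*17/100 = 119/100 L
Solute in mixture 2 = 16% of 28 L = 28*16/100 = 112/25 L
Total solute = 119/100 + 112/25 = 567/100 L
Total volume = 7 + 28 = 35 L
Final concentration = 567/100/35 * 100 = 16.20%

16.20


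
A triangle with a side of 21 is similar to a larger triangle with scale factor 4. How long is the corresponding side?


Similar triangles have proportional sides
Scale factor = 4
Smaller side = 21
Corresponding larger side = 21 * 4
= 84

84


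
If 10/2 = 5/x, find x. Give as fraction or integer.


Setting up: 10/2 = 5/x
Cross multiply: 10 * x = 2 * 5
10x = 10
x = 10/10
x = 1

1


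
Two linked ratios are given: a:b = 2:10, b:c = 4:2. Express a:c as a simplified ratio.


Given a:b = 2:10 and b:c = 4:2
Make b consistent. Multiply first ratio by 4: a:b = 8:40
Multiply second ratio by 10: b:c = 40:20
Now b = 40 in both, so a:b:c = 8:40:20
Therefore a:c = 8:20
Simplify by GCD: a:c = 2:5

2:5


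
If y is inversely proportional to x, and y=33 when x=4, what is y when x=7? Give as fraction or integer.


Inverse proportion: y = k/x
Find k: k = 4 * 33 = 132
Compute y at x=7: y = 132/7
y = 132/7

132/7


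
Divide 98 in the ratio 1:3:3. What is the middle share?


Ratio = 1:3:3
Total parts = 1 + 3 + 3 = 7
Value per part = 98 / 7 = 14
First share = 1 * 14 = 14
Middle share = 3 * 14 = 42
Third share = 3 * 14 = 42

42


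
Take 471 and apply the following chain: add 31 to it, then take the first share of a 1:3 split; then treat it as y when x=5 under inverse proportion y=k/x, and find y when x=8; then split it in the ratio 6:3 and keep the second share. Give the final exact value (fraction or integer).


Start with 471.
Step 1: Add 31: 471+31=502; split 1:3 first = 502*1/4 = 251/2
Step 2: Inverse prop: k = (251/2)*5; new y = k/8 = 251/2*5/8 = 1255/16
Step 3: Split 6:3, second share = 1255/16 * 3/9 = 1255/48
Final result = 1255/48

1255/48


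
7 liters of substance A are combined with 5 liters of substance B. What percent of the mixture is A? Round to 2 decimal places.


Volume of A = 7 L
Volume of B = 5 L
Total volume = 7 + 5 = 12 L
Percentage of A = (7/12) * 100
= 58.33%

58.33


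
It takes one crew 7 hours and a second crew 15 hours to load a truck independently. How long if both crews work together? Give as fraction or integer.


Rate of A = 1/7 job per hour
Rate of B = 1/15 job per hour
Combined rate = 1/7 + 1/15
Find common denominator: (15 + 7)/(7*15) = 22/105
Combined rate = 22/105 job per hour
Time together = 1 / (22/105) = 105/22 hours

105/22


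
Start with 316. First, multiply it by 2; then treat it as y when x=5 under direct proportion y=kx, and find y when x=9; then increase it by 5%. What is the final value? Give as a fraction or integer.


Start with 316.
Step 1: Multiply by 2: 316 * 2 = 632
Step 2: Direct prop: k = (632)/5; new y = k*9 = 632*9/5 = 5688/5
Step 3: Increase by 5%: 5688/5 * 105/100 = 29862/25
Final result = 29862/25

29862/25


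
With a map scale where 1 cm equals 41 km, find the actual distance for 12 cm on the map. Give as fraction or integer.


Map scale: 1 cm = 41 km
Measured distance on map = 12 cm
Set up proportion: 12 * 41 / 1
= 492 / 1
= 492 km

492


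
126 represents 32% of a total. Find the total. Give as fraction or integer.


Given: 126 is 32% of the whole
Set up: 126 = 32/100 * whole
whole = 126 * 100 / 32
whole = 12600 / 32
whole = 1575/4

1575/4


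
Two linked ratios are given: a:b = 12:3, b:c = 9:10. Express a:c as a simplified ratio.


Given a:b = 12:3 and b:c = 9:10
Make b consistent. Multiply first ratio by 9: a:b = 108:27
Multiply second ratio by 3: b:c = 27:30
Now b = 27 in both, so a:b:c = 108:27:30
Therefore a:c = 108:30
Simplify by GCD: a:c = 18:5

18:5


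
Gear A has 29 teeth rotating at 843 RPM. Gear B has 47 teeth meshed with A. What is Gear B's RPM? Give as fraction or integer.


Gear ratio: teeth_A * RPM_A = teeth_B * RPM_B
29 * 843 = 47 * RPM_B
24447 = 47 * RPM_B
RPM_B = 24447 / 47
RPM_B = 24447/47

24447/47


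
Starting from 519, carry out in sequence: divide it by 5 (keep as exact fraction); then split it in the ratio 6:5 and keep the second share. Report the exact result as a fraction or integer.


Start with 519.
Step 1: Divide by 5: 519 / 5 = 519/5
Step 2: Split 6:5, second share = 519/5 * 5/11 = 519/11
Final result = 519/11

519/11


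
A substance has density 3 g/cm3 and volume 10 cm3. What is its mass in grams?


Using mass = density * volume
Density = 3 g/cm3
Volume = 10 cm3
Mass = 3 * 10
= 30 g

30


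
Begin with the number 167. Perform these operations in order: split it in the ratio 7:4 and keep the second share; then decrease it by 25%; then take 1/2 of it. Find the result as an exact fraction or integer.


Start with 167.
Step 1: Split 7:4, second share = 167 * 4/11 = 668/11
Step 2: Decrease by 25%: 668/11 * 75/100 = 501/11
Step 3: Take 1/2: 501/11 * 1/2 = 501/22
Final result = 501/22

501/22


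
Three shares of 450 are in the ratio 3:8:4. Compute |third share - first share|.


Total parts = 3 + 8 + 4 = 15
Value per part = 450 / 15 = 30
Shares: 3*30=90, 8*30=240, 4*30=120
Third share = 120, first share = 90
Difference = |120 - 90| = 30

30


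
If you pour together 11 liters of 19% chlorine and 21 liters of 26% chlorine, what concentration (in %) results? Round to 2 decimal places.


Solute in mixture 1 = 19% of 11 L = 11*19/100 = 209/100 L
Solute in mixture 2 = 26% of 21 L = 21*26/100 = 273/50 L
Total solute = 209/100 + 273/50 = 151/20 L
Total volume = 11 + 21 = 32 L
Final concentration = 151/20/32 * 100 = 23.59%

23.59


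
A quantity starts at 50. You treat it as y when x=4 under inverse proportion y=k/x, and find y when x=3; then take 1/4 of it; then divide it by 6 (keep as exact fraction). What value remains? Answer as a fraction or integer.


Start with 50.
Step 1: Inverse prop: k = (50)*4; new y = k/3 = 50*4/3 = 200/3
Step 2: Take 1/4: 200/3 * 1/4 = 50/3
Step 3: Divide by 6: 50/3 / 6 = 25/9
Final result = 25/9

25/9


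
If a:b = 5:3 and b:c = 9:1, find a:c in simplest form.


Given a:b = 5:3 and b:c = 9:1
Make b consistent. Multiply first ratio by 9: a:b = 45:27
Multiply second ratio by 3: b:c = 27:3
Now b = 27 in both, so a:b:c = 45:27:3
Therefore a:c = 45:3
Simplify by GCD: a:c = 15:1

15:1


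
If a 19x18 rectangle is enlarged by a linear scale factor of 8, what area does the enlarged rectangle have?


Original dimensions: 19 x 18
Enlargement factor = 8
New width = 19 * 8 = 152
New height = 18 * 8 = 144
New area = 152 * 144 = 21888

21888


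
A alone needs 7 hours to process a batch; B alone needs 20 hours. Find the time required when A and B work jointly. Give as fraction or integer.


Rate of A = 1/7 job per hour
Rate of B = 1/20 job per hour
Combined rate = 1/7 + 1/20
Find common denominator: (20 + 7)/(7*20) = 27/140
Combined rate = 27/140 job per hour
Time together = 1 / (27/140) = 140/27 hours

140/27


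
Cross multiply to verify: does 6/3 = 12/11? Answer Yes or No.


Cross multiply to check 6/3 = 12/11
Left cross product: 6 * 11 = 66
Right cross product: 3 * 12 = 36
66 != 36
Not equal, so proportions differ => No

No


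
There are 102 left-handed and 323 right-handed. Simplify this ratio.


Find GCD(102, 323)
GCD = 17
Divide both by 17: 102/17 = 6, 323/17 = 19
Simplified ratio = 6:19

6:19


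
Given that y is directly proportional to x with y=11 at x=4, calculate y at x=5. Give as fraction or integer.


Direct proportion: y = kx
Find k: k = 11/4 = 11/4
Compute y at x=5: y = 11/4 * 5
y = 55/4

55/4


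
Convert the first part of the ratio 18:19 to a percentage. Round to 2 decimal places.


Total parts = 18 + 19 = 37
First part fraction = 18/37
Percentage = (18/37) * 100
= 0.486486 * 100
= 48.65%

48.65


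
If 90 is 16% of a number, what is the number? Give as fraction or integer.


Given: 90 is 16% of the whole
Set up: 90 = 16/100 * whole
whole = 90 * 100 / 16
whole = 9000 / 16
whole = 1125/2

1125/2


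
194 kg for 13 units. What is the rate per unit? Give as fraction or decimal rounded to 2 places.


Total kg = 194
Number of units = 13
Unit rate = 194 / 13
= 14.92 kg per unit

14.92


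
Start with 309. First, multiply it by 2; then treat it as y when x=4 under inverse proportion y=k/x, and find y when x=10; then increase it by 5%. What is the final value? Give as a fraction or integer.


Start with 309.
Step 1: Multiply by 2: 309 * 2 = 618
Step 2: Inverse prop: k = (618)*4; new y = k/10 = 618*4/10 = 1236/5
Step 3: Increase by 5%: 1236/5 * 105/100 = 6489/25
Final result = 6489/25

6489/25


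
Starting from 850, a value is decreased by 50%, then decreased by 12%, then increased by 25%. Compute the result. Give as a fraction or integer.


Start: 850
Step 1: decrease by 50% => multiply by 50/100
  850 * 50/100 = 425
Step 2: decrease by 12% => multiply by 88/100
  425 * 88/100 = 374
Step 3: increase by 25% => multiply by 125/100
  374 * 125/100 = 935/2
Final value = 935/2

935/2


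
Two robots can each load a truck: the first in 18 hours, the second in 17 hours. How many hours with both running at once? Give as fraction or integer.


Rate of A = 1/18 job per hour
Rate of B = 1/17 job per hour
Combined rate = 1/18 + 1/17
Find common denominator: (17 + 18)/(18*17) = 35/306
Combined rate = 35/306 job per hour
Time together = 1 / (35/306) = 306/35 hours

306/35


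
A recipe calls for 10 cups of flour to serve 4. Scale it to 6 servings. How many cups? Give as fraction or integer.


Original: 10 cups for 4 servings
Target servings = 6
Scaling factor = 6/4
New amount = 10 * 6/4
= 60/4
= 15 cups

15


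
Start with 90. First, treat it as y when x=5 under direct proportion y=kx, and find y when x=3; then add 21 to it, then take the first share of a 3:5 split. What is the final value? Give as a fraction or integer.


Start with 90.
Step 1: Direct prop: k = (90)/5; new y = k*3 = 90*3/5 = 54
Step 2: Add 21: 54+21=75; split 3:5 first = 75*3/8 = 225/8
Final result = 225/8

225/8


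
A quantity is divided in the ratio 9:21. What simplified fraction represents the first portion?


Total parts = 9 + 21 = 30
First part fraction = 9/30
Simplify: 9/30 = 3/10

3/10


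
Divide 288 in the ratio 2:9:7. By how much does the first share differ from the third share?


Total parts = 2 + 9 + 7 = 18
Value per part = 288 / 18 = 16
Shares: 2*16=32, 9*16=144, 7*16=112
First share = 32, third share = 112
Difference = |32 - 112| = 80

80


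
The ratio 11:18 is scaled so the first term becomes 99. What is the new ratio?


Original ratio: 11:18
First term target: 99
Scale factor = 99 / 11 = 9
Multiply second term: 18 * 9 = 162
Equivalent ratio = 99:162

99:162


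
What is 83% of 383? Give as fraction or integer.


Compute 83% of 383
Convert percentage: 83% = 83/100
Multiply: 383 * 83/100
= 31789/100
= 31789/100

31789/100


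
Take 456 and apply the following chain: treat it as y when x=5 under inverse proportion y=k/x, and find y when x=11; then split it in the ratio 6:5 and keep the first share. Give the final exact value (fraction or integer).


Start with 456.
Step 1: Inverse prop: k = (456)*5; new y = k/11 = 456*5/11 = 2280/11
Step 2: Split 6:5, first share = 2280/11 * 6/11 = 13680/121
Final result = 13680/121

13680/121


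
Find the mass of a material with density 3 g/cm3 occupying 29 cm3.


Using mass = density * volume
Density = 3 g/cm3
Volume = 29 cm3
Mass = 3 * 29
= 87 g

87


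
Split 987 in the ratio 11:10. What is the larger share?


Total parts = 11 + 10 = 21
Value per part = 987 / 21 = 47
First share = 11 * 47 = 517
Second share = 10 * 47 = 470
Larger share = 517

517


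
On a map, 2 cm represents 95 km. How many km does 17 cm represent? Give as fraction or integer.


Map scale: 2 cm = 95 km
Measured distance on map = 17 cm
Set up proportion: 17 * 95 / 2
= 1615 / 2
= 1615/2 km

1615/2


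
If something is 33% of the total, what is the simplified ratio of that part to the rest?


Part = 33%, Remainder = 67%
Ratio = 33:67
GCD(33, 67) = 1
Simplify: 33:67 = 33:67

33:67


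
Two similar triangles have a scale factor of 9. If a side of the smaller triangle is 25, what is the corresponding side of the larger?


Similar triangles have proportional sides
Scale factor = 9
Smaller side = 25
Corresponding larger side = 25 * 9
= 225

225


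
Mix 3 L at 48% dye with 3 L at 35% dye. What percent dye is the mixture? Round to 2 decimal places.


Solute in mixture 1 = 48% of 3 L = 3*48/100 = 36/25 L
Solute in mixture 2 = 35% of 3 L = 3*35/100 = 21/20 L
Total solute = 36/25 + 21/20 = 249/100 L
Total volume = 3 + 3 = 6 L
Final concentration = 249/100/6 * 100 = 41.50%

41.50


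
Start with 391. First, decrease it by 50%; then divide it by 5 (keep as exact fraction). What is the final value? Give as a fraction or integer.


Start with 391.
Step 1: Decrease by 50%: 391 * 50/100 = 391/2
Step 2: Divide by 5: 391/2 / 5 = 391/10
Final result = 391/10

391/10


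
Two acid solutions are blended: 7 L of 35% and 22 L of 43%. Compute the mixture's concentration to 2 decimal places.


Solute in mixture 1 = 35% of 7 L = 7*35/100 = 49/20 L
Solute in mixture 2 = 43% of 22 L = 22*43/100 = 473/50 L
Total solute = 49/20 + 473/50 = 1191/100 L
Total volume = 7 + 22 = 29 L
Final concentration = 1191/100/29 * 100 = 41.07%

41.07


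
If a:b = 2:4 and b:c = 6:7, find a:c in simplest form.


Given a:b = 2:4 and b:c = 6:7
Make b consistent. Multiply first ratio by 6: a:b = 12:24
Multiply second ratio by 4: b:c = 24:28
Now b = 24 in both, so a:b:c = 12:24:28
Therefore a:c = 12:28
Simplify by GCD: a:c = 3:7

3:7


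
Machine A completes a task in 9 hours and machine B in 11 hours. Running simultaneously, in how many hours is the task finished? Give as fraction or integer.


Rate of A = 1/9 job per hour
Rate of B = 1/11 job per hour
Combined rate = 1/9 + 1/11
Find common denominator: (11 + 9)/(9*11) = 20/99
Combined rate = 20/99 job per hour
Time together = 1 / (20/99) = 99/20 hours

99/20


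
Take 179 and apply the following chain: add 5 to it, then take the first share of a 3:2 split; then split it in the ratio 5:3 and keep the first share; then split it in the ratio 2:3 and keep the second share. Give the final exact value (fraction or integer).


Start with 179.
Step 1: Add 5: 179+5=184; split 3:2 first = 184*3/5 = 552/5
Step 2: Split 5:3, first share = 552/5 * 5/8 = 69
Step 3: Split 2:3, second share = 69 * 3/5 = 207/5
Final result = 207/5

207/5


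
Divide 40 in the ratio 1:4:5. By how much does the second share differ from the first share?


Total parts = 1 + 4 + 5 = 10
Value per part = 40 / 10 = 4
Shares: 1*4=4, 4*4=16, 5*4=20
Second share = 16, first share = 4
Difference = |16 - 4| = 12

12


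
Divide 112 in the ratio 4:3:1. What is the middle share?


Ratio = 4:3:1
Total parts = 4 + 3 + 1 = 8
Value per part = 112 / 8 = 14
First share = 4 * 14 = 56
Middle share = 3 * 14 = 42
Third share = 1 * 14 = 14

42


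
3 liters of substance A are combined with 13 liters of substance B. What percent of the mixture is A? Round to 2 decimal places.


Volume of A = 3 L
Volume of B = 13 L
Total volume = 3 + 13 = 16 L
Percentage of A = (3/16) * 100
= 18.75%

18.75


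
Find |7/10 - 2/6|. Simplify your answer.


Simplify: 7/10 = 7/10 and 2/6 = 1/3
Find common denominator: LCD = 30
Convert: 21/30 and 10/30
Difference = |21 - 10|/30 = 11/30
Simplified = 11/30

11/30


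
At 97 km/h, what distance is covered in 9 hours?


Using distance = speed * time
Speed = 97 km/h
Time = 9 hours
Distance = 97 * 9
= 873 km

873


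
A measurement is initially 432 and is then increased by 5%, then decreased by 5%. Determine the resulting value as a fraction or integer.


Start: 432
Step 1: increase by 5% => multiply by 105/100
  432 * 105/100 = 2268/5
Step 2: decrease by 5% => multiply by 95/100
  2268/5 * 95/100 = 10773/25
Final value = 10773/25

10773/25


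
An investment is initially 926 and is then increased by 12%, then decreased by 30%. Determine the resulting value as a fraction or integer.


Start: 926
Step 1: increase by 12% => multiply by 112/100
  926 * 112/100 = 25928/25
Step 2: decrease by 30% => multiply by 70/100
  25928/25 * 70/100 = 90748/125
Final value = 90748/125

90748/125


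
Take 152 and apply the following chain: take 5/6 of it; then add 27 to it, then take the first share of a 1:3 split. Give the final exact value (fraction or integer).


Start with 152.
Step 1: Take 5/6: 152 * 5/6 = 380/3
Step 2: Add 27: 380/3+27=461/3; split 1:3 first = 461/3*1/4 = 461/12
Final result = 461/12

461/12


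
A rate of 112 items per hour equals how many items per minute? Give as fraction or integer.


Converting from per hour to per minute
Rate = 112 items per hour
Divide by 60: 112/60
= 28/15 items per minute

28/15


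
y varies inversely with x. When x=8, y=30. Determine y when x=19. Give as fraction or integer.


Inverse proportion: y = k/x
Find k: k = 8 * 30 = 240
Compute y at x=19: y = 240/19
y = 240/19

240/19


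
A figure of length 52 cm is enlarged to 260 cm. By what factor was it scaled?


Original length = 52 cm
Scaled length = 260 cm
Scale factor = 260 / 52
= 5

5


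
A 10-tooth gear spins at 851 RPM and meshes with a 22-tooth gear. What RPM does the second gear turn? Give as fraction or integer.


Gear ratio: teeth_A * RPM_A = teeth_B * RPM_B
10 * 851 = 22 * RPM_B
8510 = 22 * RPM_B
RPM_B = 8510 / 22
RPM_B = 4255/11

4255/11


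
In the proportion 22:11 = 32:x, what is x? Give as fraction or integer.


Setting up: 22/11 = 32/x
Cross multiply: 22 * x = 11 * 32
22x = 352
x = 352/22
x = 16

16


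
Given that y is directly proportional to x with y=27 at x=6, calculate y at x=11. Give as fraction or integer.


Direct proportion: y = kx
Find k: k = 27/6 = 9/2
Compute y at x=11: y = 9/2 * 11
y = 99/2

99/2


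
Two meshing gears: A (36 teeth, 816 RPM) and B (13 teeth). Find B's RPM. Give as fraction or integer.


Gear ratio: teeth_A * RPM_A = teeth_B * RPM_B
36 * 816 = 13 * RPM_B
29376 = 13 * RPM_B
RPM_B = 29376 / 13
RPM_B = 29376/13

29376/13


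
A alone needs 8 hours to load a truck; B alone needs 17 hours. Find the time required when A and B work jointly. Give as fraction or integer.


Rate of A = 1/8 job per hour
Rate of B = 1/17 job per hour
Combined rate = 1/8 + 1/17
Find common denominator: (17 + 8)/(8*17) = 25/136
Combined rate = 25/136 job per hour
Time together = 1 / (25/136) = 136/25 hours

136/25


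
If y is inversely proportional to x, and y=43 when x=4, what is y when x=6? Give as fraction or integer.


Inverse proportion: y = k/x
Find k: k = 4 * 43 = 172
Compute y at x=6: y = 172/6
y = 86/3

86/3


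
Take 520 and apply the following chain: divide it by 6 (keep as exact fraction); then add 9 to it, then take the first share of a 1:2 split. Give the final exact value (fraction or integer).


Start with 520.
Step 1: Divide by 6: 520 / 6 = 260/3
Step 2: Add 9: 260/3+9=287/3; split 1:2 first = 287/3*1/3 = 287/9
Final result = 287/9

287/9


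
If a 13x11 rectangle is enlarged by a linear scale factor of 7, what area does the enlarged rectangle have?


Original dimensions: 13 x 11
Enlargement factor = 7
New width = 13 * 7 = 91
New height = 11 * 7 = 77
New area = 91 * 77 = 7007

7007


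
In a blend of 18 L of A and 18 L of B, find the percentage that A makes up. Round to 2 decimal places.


Volume of A = 18 L
Volume of B = 18 L
Total volume = 18 + 18 = 36 L
Percentage of A = (18/36) * 100
= 50.00%

50.00


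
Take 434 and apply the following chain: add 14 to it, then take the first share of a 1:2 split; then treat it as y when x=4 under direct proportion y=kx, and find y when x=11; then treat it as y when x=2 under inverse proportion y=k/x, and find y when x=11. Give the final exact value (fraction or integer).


Start with 434.
Step 1: Add 14: 434+14=448; split 1:2 first = 448*1/3 = 448/3
Step 2: Direct prop: k = (448/3)/4; new y = k*11 = 448/3*11/4 = 1232/3
Step 3: Inverse prop: k = (1232/3)*2; new y = k/11 = 1232/3*2/11 = 224/3
Final result = 224/3

224/3


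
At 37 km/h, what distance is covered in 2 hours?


Using distance = speed * time
Speed = 37 km/h
Time = 2 hours
Distance = 37 * 2
= 74 km

74


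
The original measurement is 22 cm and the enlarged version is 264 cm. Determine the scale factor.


Original length = 22 cm
Scaled length = 264 cm
Scale factor = 264 / 22
= 12

12


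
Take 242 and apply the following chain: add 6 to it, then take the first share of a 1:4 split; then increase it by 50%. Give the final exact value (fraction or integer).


Start with 242.
Step 1: Add 6: 242+6=248; split 1:4 first = 248*1/5 = 248/5
Step 2: Increase by 50%: 248/5 * 150/100 = 372/5
Final result = 372/5

372/5


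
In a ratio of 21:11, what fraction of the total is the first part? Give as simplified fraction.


Total parts = 21 + 11 = 32
First part fraction = 21/32
Simplify: 21/32 = 21/32

21/32


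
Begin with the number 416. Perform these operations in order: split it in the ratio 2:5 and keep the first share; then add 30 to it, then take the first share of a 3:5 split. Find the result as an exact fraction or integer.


Start with 416.
Step 1: Split 2:5, first share = 416 * 2/7 = 832/7
Step 2: Add 30: 832/7+30=1042/7; split 3:5 first = 1042/7*3/8 = 1563/28
Final result = 1563/28

1563/28


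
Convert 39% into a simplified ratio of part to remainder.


Part = 39%, Remainder = 61%
Ratio = 39:61
GCD(39, 61) = 1
Simplify: 39:61 = 39:61

39:61


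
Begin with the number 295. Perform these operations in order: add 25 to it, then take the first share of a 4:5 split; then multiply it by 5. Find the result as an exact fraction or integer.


Start with 295.
Step 1: Add 25: 295+25=320; split 4:5 first = 320*4/9 = 1280/9
Step 2: Multiply by 5: 1280/9 * 5 = 6400/9
Final result = 6400/9

6400/9


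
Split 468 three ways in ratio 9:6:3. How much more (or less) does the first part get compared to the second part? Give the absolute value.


Total parts = 9 + 6 + 3 = 18
Value per part = 468 / 18 = 26
Shares: 9*26=234, 6*26=156, 3*26=78
First share = 234, second share = 156
Difference = |234 - 156| = 78

78


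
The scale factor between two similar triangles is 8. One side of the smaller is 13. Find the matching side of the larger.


Similar triangles have proportional sides
Scale factor = 8
Smaller side = 13
Corresponding larger side = 13 * 8
= 104

104


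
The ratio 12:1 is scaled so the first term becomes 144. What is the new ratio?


Original ratio: 12:1
First term target: 144
Scale factor = 144 / 12 = 12
Multiply second term: 1 * 12 = 12
Equivalent ratio = 144:12

144:12


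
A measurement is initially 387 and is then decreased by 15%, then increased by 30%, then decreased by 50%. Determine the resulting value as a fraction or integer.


Start: 387
Step 1: decrease by 15% => multiply by 85/100
  387 * 85/100 = 6579/20
Step 2: increase by 30% => multiply by 130/100
  6579/20 * 130/100 = 85527/200
Step 3: decrease by 50% => multiply by 50/100
  85527/200 * 50/100 = 85527/400
Final value = 85527/400

85527/400


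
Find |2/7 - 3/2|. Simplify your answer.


Simplify: 2/7 = 2/7 and 3/2 = 3/2
Find common denominator: LCD = 14
Convert: 4/14 and 21/14
Difference = |4 - 21|/14 = 17/14
Simplified = 17/14

17/14


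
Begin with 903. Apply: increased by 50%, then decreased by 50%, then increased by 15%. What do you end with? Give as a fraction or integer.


Start: 903
Step 1: increase by 50% => multiply by 150/100
  903 * 150/100 = 2709/2
Step 2: decrease by 50% => multiply by 50/100
  2709/2 * 50/100 = 2709/4
Step 3: increase by 15% => multiply by 115/100
  2709/4 * 115/100 = 62307/80
Final value = 62307/80

62307/80


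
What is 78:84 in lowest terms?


Find GCD(78, 84)
GCD = 6
Divide both by 6: 78/6 = 13, 84/6 = 14
Simplified ratio = 13:14

13:14


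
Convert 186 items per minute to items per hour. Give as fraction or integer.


Converting from per minute to per hour
Rate = 186 items per minute
Multiply by 60: 186 * 60
= 11160 items per hour

11160


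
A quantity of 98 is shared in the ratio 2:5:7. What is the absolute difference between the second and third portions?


Total parts = 2 + 5 + 7 = 14
Value per part = 98 / 14 = 7
Shares: 2*7=14, 5*7=35, 7*7=49
Second share = 35, third share = 49
Difference = |35 - 49| = 14

14


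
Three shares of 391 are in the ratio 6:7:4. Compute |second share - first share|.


Total parts = 6 + 7 + 4 = 17
Value per part = 391 / 17 = 23
Shares: 6*23=138, 7*23=161, 4*23=92
Second share = 161, first share = 138
Difference = |161 - 138| = 23

23


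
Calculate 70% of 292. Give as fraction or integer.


Compute 70% of 292
Convert percentage: 70% = 70/100
Multiply: 292 * 70/100
= 20440/100
= 1022/5

1022/5


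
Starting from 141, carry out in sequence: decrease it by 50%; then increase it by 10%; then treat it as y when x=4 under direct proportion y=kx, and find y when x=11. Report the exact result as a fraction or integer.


Start with 141.
Step 1: Decrease by 50%: 141 * 50/100 = 141/2
Step 2: Increase by 10%: 141/2 * 110/100 = 1551/20
Step 3: Direct prop: k = (1551/20)/4; new y = k*11 = 1551/20*11/4 = 17061/80
Final result = 17061/80

17061/80


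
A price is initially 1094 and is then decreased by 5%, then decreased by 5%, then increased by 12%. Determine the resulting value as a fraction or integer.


Start: 1094
Step 1: decrease by 5% => multiply by 95/100
  1094 * 95/100 = 10393/10
Step 2: decrease by 5% => multiply by 95/100
  10393/10 * 95/100 = 197467/200
Step 3: increase by 12% => multiply by 112/100
  197467/200 * 112/100 = 1382269/1250
Final value = 1382269/1250

1382269/1250


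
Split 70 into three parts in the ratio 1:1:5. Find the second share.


Ratio = 1:1:5
Total parts = 1 + 1 + 5 = 7
Value per part = 70 / 7 = 10
First share = 1 * 10 = 10
Middle share = 1 * 10 = 10
Third share = 5 * 10 = 50

10


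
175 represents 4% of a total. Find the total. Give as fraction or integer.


Given: 175 is 4% of the whole
Set up: 175 = 4/100 * whole
whole = 175 * 100 / 4
whole = 17500 / 4
whole = 4375

4375


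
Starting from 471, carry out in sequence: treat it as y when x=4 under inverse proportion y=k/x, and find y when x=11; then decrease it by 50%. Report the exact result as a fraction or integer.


Start with 471.
Step 1: Inverse prop: k = (471)*4; new y = k/11 = 471*4/11 = 1884/11
Step 2: Decrease by 50%: 1884/11 * 50/100 = 942/11
Final result = 942/11

942/11


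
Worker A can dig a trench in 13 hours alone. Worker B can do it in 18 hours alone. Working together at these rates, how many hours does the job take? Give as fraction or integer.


Rate of A = 1/13 job per hour
Rate of B = 1/18 job per hour
Combined rate = 1/13 + 1/18
Find common denominator: (18 + 13)/(13*18) = 31/234
Combined rate = 31/234 job per hour
Time together = 1 / (31/234) = 234/31 hours

234/31


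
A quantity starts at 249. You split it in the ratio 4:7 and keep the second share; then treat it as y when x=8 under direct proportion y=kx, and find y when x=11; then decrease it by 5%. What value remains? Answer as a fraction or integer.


Start with 249.
Step 1: Split 4:7, second share = 249 * 7/11 = 1743/11
Step 2: Direct prop: k = (1743/11)/8; new y = k*11 = 1743/11*11/8 = 1743/8
Step 3: Decrease by 5%: 1743/8 * 95/100 = 33117/160
Final result = 33117/160

33117/160


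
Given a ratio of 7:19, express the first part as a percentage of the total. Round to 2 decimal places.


Total parts = 7 + 19 = 26
First part fraction = 7/26
Percentage = (7/26) * 100
= 0.269231 * 100
= 26.92%

26.92


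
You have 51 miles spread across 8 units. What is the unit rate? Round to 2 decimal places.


Total miles = 51
Number of units = 8
Unit rate = 51 / 8
= 6.38 miles per unit

6.38


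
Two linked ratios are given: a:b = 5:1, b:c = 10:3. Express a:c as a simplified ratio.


Given a:b = 5:1 and b:c = 10:3
Make b consistent. Multiply first ratio by 10: a:b = 50:10
Multiply second ratio by 1: b:c = 10:3
Now b = 10 in both, so a:b:c = 50:10:3
Therefore a:c = 50:3
Simplify by GCD: a:c = 50:3

50:3


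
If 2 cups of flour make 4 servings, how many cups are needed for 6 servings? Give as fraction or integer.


Original: 2 cups for 4 servings
Target servings = 6
Scaling factor = 6/4
New amount = 2 * 6/4
= 12/4
= 3 cups

3


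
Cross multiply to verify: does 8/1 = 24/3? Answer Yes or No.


Cross multiply to check 8/1 = 24/3
Left cross product: 8 * 3 = 24
Right cross product: 1 * 24 = 24
24 = 24
Equal, so proportions match => Yes

Yes


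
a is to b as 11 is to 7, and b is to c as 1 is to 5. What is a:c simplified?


Given a:b = 11:7 and b:c = 1:5
Make b consistent. Multiply first ratio by 1: a:b = 11:7
Multiply second ratio by 7: b:c = 7:35
Now b = 7 in both, so a:b:c = 11:7:35
Therefore a:c = 11:35
Simplify by GCD: a:c = 11:35

11:35


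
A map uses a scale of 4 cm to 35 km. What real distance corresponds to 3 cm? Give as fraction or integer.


Map scale: 4 cm = 35 km
Measured distance on map = 3 cm
Set up proportion: 3 * 35 / 4
= 105 / 4
= 105/4 km

105/4


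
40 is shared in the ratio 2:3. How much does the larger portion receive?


Total parts = 2 + 3 = 5
Value per part = 40 / 5 = 8
First share = 2 * 8 = 16
Second share = 3 * 8 = 24
Larger share = 24

24


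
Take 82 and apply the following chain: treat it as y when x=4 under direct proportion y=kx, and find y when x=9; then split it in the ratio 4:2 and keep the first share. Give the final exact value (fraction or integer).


Start with 82.
Step 1: Direct prop: k = (82)/4; new y = k*9 = 82*9/4 = 369/2
Step 2: Split 4:2, first share = 369/2 * 4/6 = 123
Final result = 123

123


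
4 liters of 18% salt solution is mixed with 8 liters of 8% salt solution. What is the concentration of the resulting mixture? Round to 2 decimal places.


Solute in mixture 1 = 18% of 4 L = 4*18/100 = 18/25 L
Solute in mixture 2 = 8% of 8 L = 8*8/100 = 16/25 L
Total solute = 18/25 + 16/25 = 34/25 L
Total volume = 4 + 8 = 12 L
Final concentration = 34/25/12 * 100 = 11.33%

11.33


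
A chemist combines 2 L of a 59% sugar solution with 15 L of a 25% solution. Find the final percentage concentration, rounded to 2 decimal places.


Solute in mixture 1 = 59% of 2 L = 2*59/100 = 59/50 L
Solute in mixture 2 = 25% of 15 L = 15*25/100 = 15/4 L
Total solute = 59/50 + 15/4 = 493/100 L
Total volume = 2 + 15 = 17 L
Final concentration = 493/100/17 * 100 = 29.00%

29.00


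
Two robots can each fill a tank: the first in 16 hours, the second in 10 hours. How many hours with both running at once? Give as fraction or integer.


Rate of A = 1/16 job per hour
Rate of B = 1/10 job per hour
Combined rate = 1/16 + 1/10
Find common denominator: (10 + 16)/(16*10) = 26/160
Combined rate = 13/80 job per hour
Time together = 1 / (13/80) = 80/13 hours

80/13


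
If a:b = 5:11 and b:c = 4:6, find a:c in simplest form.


Given a:b = 5:11 and b:c = 4:6
Make b consistent. Multiply first ratio by 4: a:b = 20:44
Multiply second ratio by 11: b:c = 44:66
Now b = 44 in both, so a:b:c = 20:44:66
Therefore a:c = 20:66
Simplify by GCD: a:c = 10:33

10:33


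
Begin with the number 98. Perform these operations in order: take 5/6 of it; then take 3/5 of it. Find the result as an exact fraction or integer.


Start with 98.
Step 1: Take 5/6: 98 * 5/6 = 245/3
Step 2: Take 3/5: 245/3 * 3/5 = 49
Final result = 49

49


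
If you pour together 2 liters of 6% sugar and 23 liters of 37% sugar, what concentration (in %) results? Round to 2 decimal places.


Solute in mixture 1 = 6% of 2 L = 2*6/100 = 3/25 L
Solute in mixture 2 = 37% of 23 L = 23*37/100 = 851/100 L
Total solute = 3/25 + 851/100 = 863/100 L
Total volume = 2 + 23 = 25 L
Final concentration = 863/100/25 * 100 = 34.52%

34.52


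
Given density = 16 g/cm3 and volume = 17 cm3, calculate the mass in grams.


Using mass = density * volume
Density = 16 g/cm3
Volume = 17 cm3
Mass = 16 * 17
= 272 g

272


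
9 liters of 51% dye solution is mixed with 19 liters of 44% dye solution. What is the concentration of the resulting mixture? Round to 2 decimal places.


Solute in mixture 1 = 51% of 9 L = 9*51/100 = 459/100 L
Solute in mixture 2 = 44% of 19 L = 19*44/100 = 209/25 L
Total solute = 459/100 + 209/25 = 259/20 L
Total volume = 9 + 19 = 28 L
Final concentration = 259/20/28 * 100 = 46.25%

46.25
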